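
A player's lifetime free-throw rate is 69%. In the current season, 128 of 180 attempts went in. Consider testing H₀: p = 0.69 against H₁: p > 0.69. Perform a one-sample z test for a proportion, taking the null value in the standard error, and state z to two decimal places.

p̂ = 128/180 ≈ 0.7111.
Under H₀, SE = √(0.69·0.31/180) = √(0.00118833) = 0.0345.
z = (0.7111 − 0.69)/0.0345 = 0.0211/0.0345 = 0.61.
p-value = P(Z > 0.612) ≈ 0.2701.

z = 0.61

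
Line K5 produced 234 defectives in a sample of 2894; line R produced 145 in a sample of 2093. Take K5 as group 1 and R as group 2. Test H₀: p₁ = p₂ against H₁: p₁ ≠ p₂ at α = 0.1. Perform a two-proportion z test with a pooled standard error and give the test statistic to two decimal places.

z = 1.52

p̂₁ = 234/2894 ≈ 0.08086, p̂₂ = 145/2093 ≈ 0.06928.
Pooled p̂ = (234+145)/(2894+2093) = 379/4987 = 0.07600.
SE = √(0.070222 × 0.000823326) = 0.00760.
z = (0.08086 − 0.06928)/0.00760 = 0.01158/0.00760 = 1.52.
Two-sided p-value ≈ 2·Φ(−1.523) = 0.1278. With α = 0.1, fail to reject H₀.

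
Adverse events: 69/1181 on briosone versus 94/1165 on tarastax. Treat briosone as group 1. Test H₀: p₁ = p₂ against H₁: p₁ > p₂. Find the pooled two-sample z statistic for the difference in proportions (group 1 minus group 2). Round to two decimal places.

p̂₁ = 69/1181 = 0.0584, p̂₂ = 94/1165 = 0.0807.
Pooled p̂ = (69+94)/(1181+1165) = 163/2346 = 0.0695.
SE = √(p̂(1−p̂)(1/n₁+1/n₂)) = √(0.0695·0.9305·0.00170511) = √(0.00011024) = 0.0105.
z = (0.0584 − 0.0807)/0.0105 = -0.0223/0.0105 = -2.12.
p-value = P(Z > -2.120) ≈ 0.9830.

z = -2.12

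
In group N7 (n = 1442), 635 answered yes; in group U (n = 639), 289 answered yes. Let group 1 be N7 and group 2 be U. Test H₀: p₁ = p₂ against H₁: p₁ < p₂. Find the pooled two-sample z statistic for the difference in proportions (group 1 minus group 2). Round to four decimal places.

z = -0.5043

p̂₁ = 635/1442 = 0.440361, p̂₂ = 289/639 = 0.452269.
Pooled p̂ = (635+289)/(1442+639) = 924/2081 = 0.444017.
SE = √(0.246866 × 0.00225843) = 0.023612.
z = (0.440361 − 0.452269)/0.023612 = -0.011908/0.023612 = -0.5043.
p-value = P(Z < -0.504) ≈ 0.3070.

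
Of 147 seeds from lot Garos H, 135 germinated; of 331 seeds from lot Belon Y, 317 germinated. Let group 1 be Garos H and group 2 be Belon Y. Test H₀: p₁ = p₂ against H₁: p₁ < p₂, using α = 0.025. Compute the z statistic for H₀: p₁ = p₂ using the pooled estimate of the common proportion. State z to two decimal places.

p̂₁ = 135/147 = 0.9184, p̂₂ = 317/331 = 0.9577.
Pooled p̂ = (135+317)/(147+331) = 452/478 = 0.9456.
SE = √(0.0514347 × 0.00982387) = 0.0225.
z = (0.9184 − 0.9577)/0.0225 = -0.0393/0.0225 = -1.75.
p-value = P(Z < -1.750) ≈ 0.0401; since p > α = 0.025, fail to reject H₀.

z = -1.75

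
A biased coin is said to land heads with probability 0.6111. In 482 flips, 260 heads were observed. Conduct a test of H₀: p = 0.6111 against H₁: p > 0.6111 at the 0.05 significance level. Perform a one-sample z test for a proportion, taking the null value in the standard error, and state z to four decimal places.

p̂ = 260/482 ≈ 0.539419.
Under H₀, SE = √(0.6111·0.3889/482) = √(0.000493064) = 0.022205.
z = (0.539419 − 0.6111)/0.022205 = -0.071681/0.022205 = -3.2281.
p-value = P(Z > -3.228) ≈ 0.9994, so at α = 0.05 we fail to reject H₀.

z = -3.2281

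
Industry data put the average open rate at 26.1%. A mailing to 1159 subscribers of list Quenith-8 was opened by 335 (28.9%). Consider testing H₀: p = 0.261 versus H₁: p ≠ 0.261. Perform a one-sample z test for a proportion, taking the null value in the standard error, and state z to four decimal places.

z = 2.1738

p̂ = 335/1159 = 0.289042.
SE = √(p₀(1−p₀)/n) = √(0.19288/1159) = 0.012900.
z = (0.289042 − 0.261)/0.012900 = 0.028042/0.012900 = 2.1738.
p-value = 2·P(Z > 2.174) ≈ 0.0297.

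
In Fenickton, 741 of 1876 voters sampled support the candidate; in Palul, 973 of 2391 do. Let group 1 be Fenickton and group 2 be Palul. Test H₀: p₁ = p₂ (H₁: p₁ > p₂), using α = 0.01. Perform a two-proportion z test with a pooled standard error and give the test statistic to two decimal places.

z = -0.79

p̂₁ = 741/1876 ≈ 0.3950, p̂₂ = 973/2391 ≈ 0.4069.
Pooled p̂ = (741+973)/(1876+2391) = 1714/4267 = 0.4017.
SE = √(p̂(1−p̂)(1/n₁+1/n₂)) = √(0.4017·0.5983·0.000951284) = √(0.000228627) = 0.0151.
z = (0.3950 − 0.4069)/0.0151 = -0.0119/0.0151 = -0.79.
p-value = P(Z > -0.791) ≈ 0.7854. With α = 0.01, fail to reject H₀.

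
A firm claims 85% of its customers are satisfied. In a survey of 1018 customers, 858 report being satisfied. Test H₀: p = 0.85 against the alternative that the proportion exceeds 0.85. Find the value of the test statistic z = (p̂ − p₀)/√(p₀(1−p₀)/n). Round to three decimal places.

z = -0.641

p̂ = 858/1018 ≈ 0.84283.
Under H₀, SE = √(0.85·0.15/1018) = √(0.000125246) = 0.01119.
z = (0.84283 − 0.85)/0.01119 = -0.00717/0.01119 = -0.641.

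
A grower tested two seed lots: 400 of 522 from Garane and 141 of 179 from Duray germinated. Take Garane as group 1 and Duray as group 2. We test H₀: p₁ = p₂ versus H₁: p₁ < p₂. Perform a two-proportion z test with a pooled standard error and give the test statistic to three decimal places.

p̂₁ = 400/522 ≈ 0.766284, p̂₂ = 141/179 ≈ 0.787709.
Pooled p̂ = (400+141)/(522+179) = 541/701 = 0.771755.
SE = √(0.176149 × 0.0075023) = 0.036353.
z = (0.766284 − 0.787709)/0.036353 = -0.021425/0.036353 = -0.589.

z = -0.589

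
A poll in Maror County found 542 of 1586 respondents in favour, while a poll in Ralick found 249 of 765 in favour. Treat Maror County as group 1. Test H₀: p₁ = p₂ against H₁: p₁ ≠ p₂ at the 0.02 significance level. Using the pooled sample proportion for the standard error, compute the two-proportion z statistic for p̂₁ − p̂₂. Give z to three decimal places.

p̂₁ = 542/1586 = 0.34174, p̂₂ = 249/765 = 0.32549.
Pooled p̂ = (542+249)/(1586+765) = 791/2351 = 0.33645.
SE = √(0.223252 × 0.00193771) = 0.02080.
z = (0.34174 − 0.32549)/0.02080 = 0.01625/0.02080 = 0.781.
p-value = 2·P(Z > 0.781) ≈ 0.4346, so at α = 0.02 we fail to reject H₀.

z = 0.781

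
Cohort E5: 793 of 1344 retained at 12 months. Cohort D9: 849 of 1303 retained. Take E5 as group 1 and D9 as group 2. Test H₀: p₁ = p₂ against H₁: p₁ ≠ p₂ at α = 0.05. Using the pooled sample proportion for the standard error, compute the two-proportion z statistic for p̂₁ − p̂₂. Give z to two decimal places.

p̂₁ = 793/1344 = 0.5900, p̂₂ = 849/1303 = 0.6516.
Pooled p̂ = (793+849)/(1344+1303) = 1642/2647 = 0.6203.
SE = √(p̂(1−p̂)(1/n₁+1/n₂)) = √(0.6203·0.3797·0.00151151) = √(0.000355993) = 0.0189.
z = (0.5900 − 0.6516)/0.0189 = -0.0616/0.0189 = -3.26.
p-value = 2·P(Z > 3.262) ≈ 0.0011, so at α = 0.05 we reject H₀.

z = -3.26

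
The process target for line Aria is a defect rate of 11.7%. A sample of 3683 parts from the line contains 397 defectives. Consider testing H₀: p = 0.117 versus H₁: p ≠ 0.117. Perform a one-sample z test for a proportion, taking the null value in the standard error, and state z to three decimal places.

z = -1.738

p̂ = 397/3683 = 0.10779.
Under H₀, SE = √(0.117·0.883/3683) = √(2.80508e-05) = 0.00530.
z = (0.10779 − 0.117)/0.00530 = -0.00921/0.00530 = -1.738.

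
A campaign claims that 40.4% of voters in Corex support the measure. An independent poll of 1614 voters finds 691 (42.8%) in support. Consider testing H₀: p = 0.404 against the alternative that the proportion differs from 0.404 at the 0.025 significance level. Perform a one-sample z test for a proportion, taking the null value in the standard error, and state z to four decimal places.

z = 1.9755

p̂ = 691/1614 = 0.428129.
SE = √(p₀(1−p₀)/n) = √(0.24078/1614) = 0.012214.
z = (0.428129 − 0.404)/0.012214 = 0.024129/0.012214 = 1.9755.
p-value = 2·P(Z > 1.975) ≈ 0.0482. With α = 0.025, fail to reject H₀.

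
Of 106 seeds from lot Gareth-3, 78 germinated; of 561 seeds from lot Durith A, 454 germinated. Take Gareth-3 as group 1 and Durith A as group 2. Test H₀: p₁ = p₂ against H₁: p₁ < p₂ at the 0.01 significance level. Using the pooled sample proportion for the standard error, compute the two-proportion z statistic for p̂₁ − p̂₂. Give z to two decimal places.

z = -1.73

p̂₁ = 78/106 ≈ 0.7358, p̂₂ = 454/561 ≈ 0.8093.
Pooled p̂ = (78+454)/(106+561) = 532/667 = 0.7976.
SE = √(p̂(1−p̂)(1/n₁+1/n₂)) = √(0.7976·0.2024·0.0112165) = √(0.00181072) = 0.0426.
z = (0.7358 − 0.8093)/0.0426 = -0.0735/0.0426 = -1.73.
p-value = P(Z < -1.725) ≈ 0.0422. With α = 0.01, fail to reject H₀.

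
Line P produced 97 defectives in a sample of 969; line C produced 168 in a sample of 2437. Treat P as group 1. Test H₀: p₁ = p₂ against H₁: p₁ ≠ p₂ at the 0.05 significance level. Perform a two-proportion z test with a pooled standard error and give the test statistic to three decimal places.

z = 3.064

p̂₁ = 97/969 = 0.10010, p̂₂ = 168/2437 = 0.06894.
Pooled p̂ = (97+168)/(969+2437) = 265/3406 = 0.07780.
SE = √(0.0717504 × 0.00144233) = 0.01017.
z = (0.10010 − 0.06894)/0.01017 = 0.03116/0.01017 = 3.064.
Two-sided p-value ≈ 2·Φ(−3.064) = 0.0022, so at α = 0.05 we reject H₀.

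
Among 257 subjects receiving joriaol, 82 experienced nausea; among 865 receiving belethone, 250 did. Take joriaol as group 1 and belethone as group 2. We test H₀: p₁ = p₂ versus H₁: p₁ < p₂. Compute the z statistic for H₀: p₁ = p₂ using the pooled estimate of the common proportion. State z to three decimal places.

z = 0.927

p̂₁ = 82/257 = 0.31907, p̂₂ = 250/865 = 0.28902.
Pooled p̂ = (82+250)/(257+865) = 332/1122 = 0.29590.
SE = √(p̂(1−p̂)(1/n₁+1/n₂)) = √(0.29590·0.70410·0.00504712) = √(0.00105153) = 0.03243.
z = (0.31907 − 0.28902)/0.03243 = 0.03005/0.03243 = 0.927.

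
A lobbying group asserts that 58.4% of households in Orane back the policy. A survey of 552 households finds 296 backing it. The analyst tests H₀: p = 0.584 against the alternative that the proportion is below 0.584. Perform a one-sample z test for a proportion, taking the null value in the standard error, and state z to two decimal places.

p̂ = 296/552 ≈ 0.5362.
SE = √(p₀(1−p₀)/n) = √(0.24294/552) = 0.0210.
z = (0.5362 − 0.584)/0.0210 = -0.0478/0.0210 = -2.28.
p-value = P(Z < -2.277) ≈ 0.0114.

z = -2.28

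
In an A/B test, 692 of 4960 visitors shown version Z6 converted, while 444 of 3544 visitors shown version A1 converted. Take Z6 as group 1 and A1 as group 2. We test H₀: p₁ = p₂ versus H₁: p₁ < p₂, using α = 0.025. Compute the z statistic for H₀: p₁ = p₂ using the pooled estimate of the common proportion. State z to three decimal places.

p̂₁ = 692/4960 ≈ 0.139516, p̂₂ = 444/3544 ≈ 0.125282.
Pooled p̂ = (692+444)/(4960+3544) = 1136/8504 = 0.133584.
SE = √(p̂(1−p̂)(1/n₁+1/n₂)) = √(0.133584·0.866416·0.00048378) = √(5.59924e-05) = 0.007483.
z = (0.139516 − 0.125282)/0.007483 = 0.014234/0.007483 = 1.902.
p-value = P(Z < 1.902) ≈ 0.9714, so at α = 0.025 we fail to reject H₀.

z = 1.902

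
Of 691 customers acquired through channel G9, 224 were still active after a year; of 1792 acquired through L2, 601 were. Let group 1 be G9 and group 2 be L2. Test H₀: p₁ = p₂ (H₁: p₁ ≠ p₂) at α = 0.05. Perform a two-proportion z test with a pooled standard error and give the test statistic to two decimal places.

z = -0.53

p̂₁ = 224/691 = 0.3242, p̂₂ = 601/1792 = 0.3354.
Pooled p̂ = (224+601)/(691+1792) = 825/2483 = 0.3323.
SE = √(0.221863 × 0.00200521) = 0.0211.
z = (0.3242 − 0.3354)/0.0211 = -0.0112/0.0211 = -0.53.
p-value = 2·P(Z > 0.532) ≈ 0.5950, so at α = 0.05 we fail to reject H₀.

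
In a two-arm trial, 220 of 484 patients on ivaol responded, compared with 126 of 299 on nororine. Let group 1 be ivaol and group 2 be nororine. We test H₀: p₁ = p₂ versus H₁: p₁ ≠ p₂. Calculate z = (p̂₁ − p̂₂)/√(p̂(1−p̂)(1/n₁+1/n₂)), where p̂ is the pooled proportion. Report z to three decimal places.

p̂₁ = 220/484 = 0.45455, p̂₂ = 126/299 = 0.42140.
Pooled p̂ = (220+126)/(484+299) = 346/783 = 0.44189.
SE = √(p̂(1−p̂)(1/n₁+1/n₂)) = √(0.44189·0.55811·0.0054106) = √(0.00133438) = 0.03653.
z = (0.45455 − 0.42140)/0.03653 = 0.03315/0.03653 = 0.907.

z = 0.907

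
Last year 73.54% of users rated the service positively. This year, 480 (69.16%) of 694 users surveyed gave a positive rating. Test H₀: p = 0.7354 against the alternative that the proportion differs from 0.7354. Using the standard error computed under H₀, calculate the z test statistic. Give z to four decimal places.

z = -2.6132

p̂ = 480/694 = 0.6916427.
Standard error under H₀: √(0.7354×0.2646/694) = 0.0167447.
z = (0.6916427 − 0.7354)/0.0167447 = -0.0437573/0.0167447 = -2.6132.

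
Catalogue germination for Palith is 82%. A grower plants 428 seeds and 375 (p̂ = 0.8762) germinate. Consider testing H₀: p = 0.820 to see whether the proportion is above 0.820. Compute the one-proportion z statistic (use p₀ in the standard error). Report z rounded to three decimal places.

z = 3.025

p̂ = 375/428 ≈ 0.87617.
SE = √(p₀(1−p₀)/n) = √(0.1476/428) = 0.01857.
z = (0.87617 − 0.82)/0.01857 = 0.05617/0.01857 = 3.025.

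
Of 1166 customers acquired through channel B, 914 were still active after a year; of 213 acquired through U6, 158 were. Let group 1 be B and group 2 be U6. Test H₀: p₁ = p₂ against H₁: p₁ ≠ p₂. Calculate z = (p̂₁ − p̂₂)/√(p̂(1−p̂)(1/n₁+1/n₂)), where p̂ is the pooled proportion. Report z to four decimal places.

z = 1.3579

p̂₁ = 914/1166 ≈ 0.783877, p̂₂ = 158/213 ≈ 0.741784.
Pooled p̂ = (914+158)/(1166+213) = 1072/1379 = 0.777375.
SE = √(p̂(1−p̂)(1/n₁+1/n₂)) = √(0.777375·0.222625·0.00555247) = √(0.000960928) = 0.030999.
z = (0.783877 − 0.741784)/0.030999 = 0.042093/0.030999 = 1.3579.
p-value = 2·P(Z > 1.358) ≈ 0.1745.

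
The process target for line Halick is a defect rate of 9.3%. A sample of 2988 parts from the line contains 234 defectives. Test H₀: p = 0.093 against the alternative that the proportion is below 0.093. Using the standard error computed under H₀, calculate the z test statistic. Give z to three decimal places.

z = -2.764

p̂ = 234/2988 = 0.078313.
Under H₀, SE = √(0.093·0.907/2988) = √(2.82299e-05) = 0.005313.
z = (0.078313 − 0.093)/0.005313 = -0.014687/0.005313 = -2.764.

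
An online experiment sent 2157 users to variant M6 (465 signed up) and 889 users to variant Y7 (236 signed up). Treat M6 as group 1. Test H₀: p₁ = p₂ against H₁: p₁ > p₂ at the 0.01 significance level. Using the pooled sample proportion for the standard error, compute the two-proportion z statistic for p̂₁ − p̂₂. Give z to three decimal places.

z = -2.974

p̂₁ = 465/2157 = 0.215577, p̂₂ = 236/889 = 0.265467.
Pooled p̂ = (465+236)/(2157+889) = 701/3046 = 0.230138.
SE = √(0.177174 × 0.00158847) = 0.016776.
z = (0.215577 − 0.265467)/0.016776 = -0.049890/0.016776 = -2.974.
p-value = P(Z > -2.974) ≈ 0.9985; since p > α = 0.01, fail to reject H₀.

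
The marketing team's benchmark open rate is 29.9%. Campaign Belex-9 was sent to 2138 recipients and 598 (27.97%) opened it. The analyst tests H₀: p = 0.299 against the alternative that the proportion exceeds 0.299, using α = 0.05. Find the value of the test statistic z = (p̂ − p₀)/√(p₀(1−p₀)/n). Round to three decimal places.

z = -1.949

p̂ = 598/2138 ≈ 0.27970.
Standard error under H₀: √(0.299×0.701/2138) = 0.00990.
z = (0.27970 − 0.299)/0.00990 = -0.01930/0.00990 = -1.949.
p-value = P(Z > -1.949) ≈ 0.9744. With α = 0.05, fail to reject H₀.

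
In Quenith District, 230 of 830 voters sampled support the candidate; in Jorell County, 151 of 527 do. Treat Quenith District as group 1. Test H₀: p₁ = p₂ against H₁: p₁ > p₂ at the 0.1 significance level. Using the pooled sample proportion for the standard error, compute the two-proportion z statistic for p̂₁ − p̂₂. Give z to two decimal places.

z = -0.38

p̂₁ = 230/830 ≈ 0.2771, p̂₂ = 151/527 ≈ 0.2865.
Pooled p̂ = (230+151)/(830+527) = 381/1357 = 0.2808.
SE = √(p̂(1−p̂)(1/n₁+1/n₂)) = √(0.2808·0.7192·0.00310235) = √(0.000626479) = 0.0250.
z = (0.2771 − 0.2865)/0.0250 = -0.0094/0.0250 = -0.38.
p-value = P(Z > -0.376) ≈ 0.6467. With α = 0.1, fail to reject H₀.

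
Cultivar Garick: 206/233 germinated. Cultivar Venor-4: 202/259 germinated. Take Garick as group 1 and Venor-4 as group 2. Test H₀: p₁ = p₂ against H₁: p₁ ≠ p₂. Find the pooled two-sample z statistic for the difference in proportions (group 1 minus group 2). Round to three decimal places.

z = 3.067

p̂₁ = 206/233 ≈ 0.88412, p̂₂ = 202/259 ≈ 0.77992.
Pooled p̂ = (206+202)/(233+259) = 408/492 = 0.82927.
SE = √(p̂(1−p̂)(1/n₁+1/n₂)) = √(0.82927·0.17073·0.00815285) = √(0.0011543) = 0.03397.
z = (0.88412 − 0.77992)/0.03397 = 0.10420/0.03397 = 3.067.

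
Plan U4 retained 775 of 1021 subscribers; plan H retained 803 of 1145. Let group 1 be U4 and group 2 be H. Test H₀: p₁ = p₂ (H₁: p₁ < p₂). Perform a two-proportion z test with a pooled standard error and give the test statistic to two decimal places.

z = 3.02

p̂₁ = 775/1021 ≈ 0.75906, p̂₂ = 803/1145 ≈ 0.70131.
Pooled p̂ = (775+803)/(1021+1145) = 1578/2166 = 0.72853.
SE = √(0.197773 × 0.00185279) = 0.01914.
z = (0.75906 − 0.70131)/0.01914 = 0.05775/0.01914 = 3.02.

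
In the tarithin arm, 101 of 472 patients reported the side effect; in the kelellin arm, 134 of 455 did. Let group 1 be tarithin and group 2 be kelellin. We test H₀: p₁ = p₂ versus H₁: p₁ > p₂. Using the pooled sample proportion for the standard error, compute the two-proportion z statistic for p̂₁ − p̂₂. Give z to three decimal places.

p̂₁ = 101/472 ≈ 0.213983, p̂₂ = 134/455 ≈ 0.294505.
Pooled p̂ = (101+134)/(472+455) = 235/927 = 0.253506.
SE = √(p̂(1−p̂)(1/n₁+1/n₂)) = √(0.253506·0.746494·0.00431645) = √(0.000816847) = 0.028581.
z = (0.213983 − 0.294505)/0.028581 = -0.080522/0.028581 = -2.817.
p-value = P(Z > -2.817) ≈ 0.9976.

z = -2.817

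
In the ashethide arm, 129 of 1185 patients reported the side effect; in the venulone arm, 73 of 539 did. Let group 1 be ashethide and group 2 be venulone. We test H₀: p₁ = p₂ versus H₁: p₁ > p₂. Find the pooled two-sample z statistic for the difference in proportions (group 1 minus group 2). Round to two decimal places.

z = -1.59

p̂₁ = 129/1185 = 0.1089, p̂₂ = 73/539 = 0.1354.
Pooled p̂ = (129+73)/(1185+539) = 202/1724 = 0.1172.
SE = √(p̂(1−p̂)(1/n₁+1/n₂)) = √(0.1172·0.8828·0.00269917) = √(0.000279204) = 0.0167.
z = (0.1089 − 0.1354)/0.0167 = -0.0265/0.0167 = -1.59.
p-value = P(Z > -1.590) ≈ 0.9441.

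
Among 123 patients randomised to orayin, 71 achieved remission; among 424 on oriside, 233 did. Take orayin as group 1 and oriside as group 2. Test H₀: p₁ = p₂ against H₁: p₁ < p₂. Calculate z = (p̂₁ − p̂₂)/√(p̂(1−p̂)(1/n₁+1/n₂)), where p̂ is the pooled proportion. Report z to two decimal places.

z = 0.54

p̂₁ = 71/123 ≈ 0.5772, p̂₂ = 233/424 ≈ 0.5495.
Pooled p̂ = (71+233)/(123+424) = 304/547 = 0.5558.
SE = √(0.246891 × 0.0104886) = 0.0509.
z = (0.5772 − 0.5495)/0.0509 = 0.0277/0.0509 = 0.54.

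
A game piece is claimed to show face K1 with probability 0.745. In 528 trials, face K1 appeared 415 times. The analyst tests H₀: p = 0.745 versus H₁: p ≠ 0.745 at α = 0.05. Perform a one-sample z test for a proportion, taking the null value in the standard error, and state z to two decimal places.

p̂ = 415/528 ≈ 0.7860.
SE = √(p₀(1−p₀)/n) = √(0.18998/528) = 0.0190.
z = (0.7860 − 0.745)/0.0190 = 0.0410/0.0190 = 2.16.
p-value = 2·P(Z > 2.161) ≈ 0.0307; since p < α = 0.05, reject H₀.

z = 2.16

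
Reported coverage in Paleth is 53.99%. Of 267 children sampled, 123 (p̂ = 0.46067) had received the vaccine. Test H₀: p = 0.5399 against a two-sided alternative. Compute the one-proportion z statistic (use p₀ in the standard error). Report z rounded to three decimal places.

z = -2.597

p̂ = 123/267 ≈ 0.460674.
SE = √(p₀(1−p₀)/n) = √(0.24841/267) = 0.030502.
z = (0.460674 − 0.5399)/0.030502 = -0.079226/0.030502 = -2.597.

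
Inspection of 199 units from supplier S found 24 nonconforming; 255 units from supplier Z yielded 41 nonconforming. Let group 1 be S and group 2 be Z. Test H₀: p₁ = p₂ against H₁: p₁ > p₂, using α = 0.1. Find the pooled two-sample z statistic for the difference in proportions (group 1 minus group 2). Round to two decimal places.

z = -1.21

p̂₁ = 24/199 = 0.1206, p̂₂ = 41/255 = 0.1608.
Pooled p̂ = (24+41)/(199+255) = 65/454 = 0.1432.
SE = √(0.122674 × 0.00894669) = 0.0331.
z = (0.1206 − 0.1608)/0.0331 = -0.0402/0.0331 = -1.21.
p-value = P(Z > -1.213) ≈ 0.8874; since p > α = 0.1, fail to reject H₀.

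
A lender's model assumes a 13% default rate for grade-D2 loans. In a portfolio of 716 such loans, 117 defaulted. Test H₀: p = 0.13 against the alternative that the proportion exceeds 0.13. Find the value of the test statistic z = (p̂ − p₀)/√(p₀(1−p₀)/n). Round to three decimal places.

p̂ = 117/716 = 0.16341.
SE = √(p₀(1−p₀)/n) = √(0.1131/716) = 0.01257.
z = (0.16341 − 0.13)/0.01257 = 0.03341/0.01257 = 2.658.

z = 2.658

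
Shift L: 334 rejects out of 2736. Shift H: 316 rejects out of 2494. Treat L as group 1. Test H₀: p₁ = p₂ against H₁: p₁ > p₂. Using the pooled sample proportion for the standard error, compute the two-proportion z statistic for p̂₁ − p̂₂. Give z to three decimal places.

z = -0.507

p̂₁ = 334/2736 ≈ 0.122076, p̂₂ = 316/2494 ≈ 0.126704.
Pooled p̂ = (334+316)/(2736+2494) = 650/5230 = 0.124283.
SE = √(p̂(1−p̂)(1/n₁+1/n₂)) = √(0.124283·0.875717·0.000766459) = √(8.34189e-05) = 0.009133.
z = (0.122076 − 0.126704)/0.009133 = -0.004628/0.009133 = -0.507.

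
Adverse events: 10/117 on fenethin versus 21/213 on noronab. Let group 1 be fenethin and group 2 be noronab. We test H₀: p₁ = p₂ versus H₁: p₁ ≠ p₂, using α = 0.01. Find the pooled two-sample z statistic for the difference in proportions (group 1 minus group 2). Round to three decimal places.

p̂₁ = 10/117 ≈ 0.08547, p̂₂ = 21/213 ≈ 0.09859.
Pooled p̂ = (10+21)/(117+213) = 31/330 = 0.09394.
SE = √(0.0851148 × 0.0132418) = 0.03357.
z = (0.08547 − 0.09859)/0.03357 = -0.01312/0.03357 = -0.391.
p-value = 2·P(Z > 0.391) ≈ 0.6959, so at α = 0.01 we fail to reject H₀.

z = -0.391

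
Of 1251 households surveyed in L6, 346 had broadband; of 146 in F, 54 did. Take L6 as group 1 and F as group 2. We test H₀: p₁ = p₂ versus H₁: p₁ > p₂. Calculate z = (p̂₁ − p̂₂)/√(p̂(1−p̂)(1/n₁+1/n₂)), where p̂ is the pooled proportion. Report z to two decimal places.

p̂₁ = 346/1251 ≈ 0.2766, p̂₂ = 54/146 ≈ 0.3699.
Pooled p̂ = (346+54)/(1251+146) = 400/1397 = 0.2863.
SE = √(0.204344 × 0.00764868) = 0.0395.
z = (0.2766 − 0.3699)/0.0395 = -0.0933/0.0395 = -2.36.
p-value = P(Z > -2.360) ≈ 0.9909.

z = -2.36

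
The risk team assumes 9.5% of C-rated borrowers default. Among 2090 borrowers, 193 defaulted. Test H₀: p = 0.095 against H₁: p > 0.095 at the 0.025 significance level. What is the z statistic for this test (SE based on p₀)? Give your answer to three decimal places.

z = -0.414

p̂ = 193/2090 = 0.092344.
Standard error under H₀: √(0.095×0.905/2090) = 0.006414.
z = (0.092344 − 0.095)/0.006414 = -0.002656/0.006414 = -0.414.
p-value = P(Z > -0.414) ≈ 0.6606. With α = 0.025, fail to reject H₀.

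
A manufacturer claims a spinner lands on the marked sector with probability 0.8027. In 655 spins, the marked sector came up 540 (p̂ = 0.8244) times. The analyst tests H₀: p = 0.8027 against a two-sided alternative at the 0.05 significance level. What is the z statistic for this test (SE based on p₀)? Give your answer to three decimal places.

p̂ = 540/655 ≈ 0.82443.
Standard error under H₀: √(0.8027×0.1973/655) = 0.01555.
z = (0.82443 − 0.8027)/0.01555 = 0.02173/0.01555 = 1.397.
p-value = 2·P(Z > 1.397) ≈ 0.1623, so at α = 0.05 we fail to reject H₀.

z = 1.397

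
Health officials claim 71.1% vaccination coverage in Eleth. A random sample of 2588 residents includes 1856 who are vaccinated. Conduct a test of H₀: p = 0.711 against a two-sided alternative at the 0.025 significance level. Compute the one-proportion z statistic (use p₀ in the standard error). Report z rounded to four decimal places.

z = 0.6909

p̂ = 1856/2588 ≈ 0.717156.
Standard error under H₀: √(0.711×0.289/2588) = 0.008910.
z = (0.717156 − 0.711)/0.008910 = 0.006156/0.008910 = 0.6909.
Two-sided p-value ≈ 2·Φ(−0.691) = 0.4896. With α = 0.025, fail to reject H₀.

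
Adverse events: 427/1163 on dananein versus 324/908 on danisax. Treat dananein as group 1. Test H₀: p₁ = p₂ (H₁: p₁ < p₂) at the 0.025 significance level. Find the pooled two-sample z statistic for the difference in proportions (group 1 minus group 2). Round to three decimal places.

p̂₁ = 427/1163 ≈ 0.36715, p̂₂ = 324/908 ≈ 0.35683.
Pooled p̂ = (427+324)/(1163+908) = 751/2071 = 0.36263.
SE = √(0.231129 × 0.00196117) = 0.02129.
z = (0.36715 − 0.35683)/0.02129 = 0.01032/0.02129 = 0.485.
p-value = P(Z < 0.485) ≈ 0.6862. With α = 0.025, fail to reject H₀.

z = 0.485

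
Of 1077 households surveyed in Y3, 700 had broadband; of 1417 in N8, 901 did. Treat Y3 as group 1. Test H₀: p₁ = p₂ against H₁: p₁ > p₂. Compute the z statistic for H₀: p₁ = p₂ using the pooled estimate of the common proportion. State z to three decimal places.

p̂₁ = 700/1077 = 0.64995, p̂₂ = 901/1417 = 0.63585.
Pooled p̂ = (700+901)/(1077+1417) = 1601/2494 = 0.64194.
SE = √(0.229853 × 0.00163422) = 0.01938.
z = (0.64995 − 0.63585)/0.01938 = 0.01410/0.01938 = 0.728.
p-value = P(Z > 0.728) ≈ 0.2334.

z = 0.728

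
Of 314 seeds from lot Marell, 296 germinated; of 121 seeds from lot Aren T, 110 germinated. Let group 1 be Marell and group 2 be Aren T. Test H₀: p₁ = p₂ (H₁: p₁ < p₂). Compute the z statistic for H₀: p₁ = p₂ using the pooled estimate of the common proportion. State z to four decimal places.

z = 1.2583

p̂₁ = 296/314 ≈ 0.942675, p̂₂ = 110/121 ≈ 0.909091.
Pooled p̂ = (296+110)/(314+121) = 406/435 = 0.933333.
SE = √(0.0622222 × 0.0114492) = 0.026691.
z = (0.942675 − 0.909091)/0.026691 = 0.033584/0.026691 = 1.2583.
p-value = P(Z < 1.258) ≈ 0.8959.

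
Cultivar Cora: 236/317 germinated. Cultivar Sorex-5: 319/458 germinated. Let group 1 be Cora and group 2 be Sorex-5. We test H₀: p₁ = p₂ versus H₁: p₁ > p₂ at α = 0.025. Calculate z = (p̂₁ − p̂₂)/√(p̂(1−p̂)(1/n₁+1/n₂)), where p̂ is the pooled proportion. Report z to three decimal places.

z = 1.456

p̂₁ = 236/317 = 0.74448, p̂₂ = 319/458 = 0.69651.
Pooled p̂ = (236+319)/(317+458) = 555/775 = 0.71613.
SE = √(0.203288 × 0.00533798) = 0.03294.
z = (0.74448 − 0.69651)/0.03294 = 0.04797/0.03294 = 1.456.
p-value = P(Z > 1.456) ≈ 0.0727. With α = 0.025, fail to reject H₀.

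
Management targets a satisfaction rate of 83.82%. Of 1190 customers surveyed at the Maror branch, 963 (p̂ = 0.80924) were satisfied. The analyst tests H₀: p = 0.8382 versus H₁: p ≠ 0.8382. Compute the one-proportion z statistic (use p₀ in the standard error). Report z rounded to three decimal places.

p̂ = 963/1190 ≈ 0.80924.
Under H₀, SE = √(0.8382·0.1618/1190) = √(0.000113967) = 0.01068.
z = (0.80924 − 0.8382)/0.01068 = -0.02896/0.01068 = -2.712.
Two-sided p-value ≈ 2·Φ(−2.712) = 0.0067.

z = -2.712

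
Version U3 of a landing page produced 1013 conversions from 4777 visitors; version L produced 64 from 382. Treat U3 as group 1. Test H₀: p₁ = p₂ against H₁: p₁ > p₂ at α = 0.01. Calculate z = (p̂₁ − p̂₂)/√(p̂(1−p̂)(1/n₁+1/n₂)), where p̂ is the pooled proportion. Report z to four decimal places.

p̂₁ = 1013/4777 = 0.212058, p̂₂ = 64/382 = 0.167539.
Pooled p̂ = (1013+64)/(4777+382) = 1077/5159 = 0.208761.
SE = √(p̂(1−p̂)(1/n₁+1/n₂)) = √(0.208761·0.791239·0.00282714) = √(0.000466987) = 0.021610.
z = (0.212058 − 0.167539)/0.021610 = 0.044519/0.021610 = 2.0601.
p-value = P(Z > 2.060) ≈ 0.0197, so at α = 0.01 we fail to reject H₀.

z = 2.0601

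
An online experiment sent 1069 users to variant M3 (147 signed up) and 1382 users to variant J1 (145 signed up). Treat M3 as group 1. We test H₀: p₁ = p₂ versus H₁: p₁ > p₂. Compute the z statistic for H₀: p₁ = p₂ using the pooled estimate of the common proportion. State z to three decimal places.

z = 2.470

p̂₁ = 147/1069 ≈ 0.137512, p̂₂ = 145/1382 ≈ 0.104920.
Pooled p̂ = (147+145)/(1069+1382) = 292/2451 = 0.119135.
SE = √(0.104942 × 0.00165904) = 0.013195.
z = (0.137512 − 0.104920)/0.013195 = 0.032592/0.013195 = 2.470.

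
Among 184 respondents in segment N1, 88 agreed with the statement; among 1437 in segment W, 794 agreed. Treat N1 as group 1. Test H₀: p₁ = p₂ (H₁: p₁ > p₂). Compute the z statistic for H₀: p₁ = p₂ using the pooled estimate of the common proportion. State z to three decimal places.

z = -1.905

p̂₁ = 88/184 ≈ 0.47826, p̂₂ = 794/1437 ≈ 0.55254.
Pooled p̂ = (88+794)/(184+1437) = 882/1621 = 0.54411.
SE = √(p̂(1−p̂)(1/n₁+1/n₂)) = √(0.54411·0.45589·0.00613068) = √(0.00152074) = 0.03900.
z = (0.47826 − 0.55254)/0.03900 = -0.07428/0.03900 = -1.905.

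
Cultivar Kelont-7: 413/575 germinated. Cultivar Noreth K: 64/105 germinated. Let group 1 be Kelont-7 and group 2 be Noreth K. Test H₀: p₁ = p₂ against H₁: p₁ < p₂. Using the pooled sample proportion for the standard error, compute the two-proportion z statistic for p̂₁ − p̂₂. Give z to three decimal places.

z = 2.239

p̂₁ = 413/575 = 0.71826, p̂₂ = 64/105 = 0.60952.
Pooled p̂ = (413+64)/(575+105) = 477/680 = 0.70147.
SE = √(0.20941 × 0.0112629) = 0.04857.
z = (0.71826 − 0.60952)/0.04857 = 0.10874/0.04857 = 2.239.
p-value = P(Z < 2.239) ≈ 0.9874.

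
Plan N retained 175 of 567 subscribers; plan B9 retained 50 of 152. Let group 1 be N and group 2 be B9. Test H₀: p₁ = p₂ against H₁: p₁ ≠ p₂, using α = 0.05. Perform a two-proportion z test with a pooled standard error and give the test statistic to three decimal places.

p̂₁ = 175/567 ≈ 0.308642, p̂₂ = 50/152 ≈ 0.328947.
Pooled p̂ = (175+50)/(567+152) = 225/719 = 0.312935.
SE = √(p̂(1−p̂)(1/n₁+1/n₂)) = √(0.312935·0.687065·0.00834262) = √(0.00179372) = 0.042352.
z = (0.308642 − 0.328947)/0.042352 = -0.020305/0.042352 = -0.479.
p-value = 2·P(Z > 0.479) ≈ 0.6316. With α = 0.05, fail to reject H₀.

z = -0.479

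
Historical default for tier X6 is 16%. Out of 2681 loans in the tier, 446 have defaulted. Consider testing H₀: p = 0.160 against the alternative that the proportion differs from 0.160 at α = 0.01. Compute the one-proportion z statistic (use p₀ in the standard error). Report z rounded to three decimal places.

p̂ = 446/2681 ≈ 0.16636.
SE = √(p₀(1−p₀)/n) = √(0.1344/2681) = 0.00708.
z = (0.16636 − 0.16)/0.00708 = 0.00636/0.00708 = 0.898.
p-value = 2·P(Z > 0.898) ≈ 0.3694; since p > α = 0.01, fail to reject H₀.

z = 0.898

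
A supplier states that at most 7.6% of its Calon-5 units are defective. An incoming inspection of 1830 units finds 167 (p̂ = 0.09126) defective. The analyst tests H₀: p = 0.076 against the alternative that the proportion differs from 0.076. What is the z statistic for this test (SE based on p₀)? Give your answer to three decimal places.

p̂ = 167/1830 = 0.091257.
Standard error under H₀: √(0.076×0.924/1830) = 0.006195.
z = (0.091257 − 0.076)/0.006195 = 0.015257/0.006195 = 2.463.
Two-sided p-value ≈ 2·Φ(−2.463) = 0.0138.

z = 2.463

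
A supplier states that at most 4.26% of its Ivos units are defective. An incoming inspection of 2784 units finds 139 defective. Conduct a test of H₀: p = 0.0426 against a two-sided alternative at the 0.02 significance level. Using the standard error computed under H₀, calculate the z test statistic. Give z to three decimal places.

p̂ = 139/2784 ≈ 0.0499282.
Standard error under H₀: √(0.0426×0.9574/2784) = 0.0038275.
z = (0.0499282 − 0.0426)/0.0038275 = 0.0073282/0.0038275 = 1.915.
p-value = 2·P(Z > 1.915) ≈ 0.0555, so at α = 0.02 we fail to reject H₀.

z = 1.915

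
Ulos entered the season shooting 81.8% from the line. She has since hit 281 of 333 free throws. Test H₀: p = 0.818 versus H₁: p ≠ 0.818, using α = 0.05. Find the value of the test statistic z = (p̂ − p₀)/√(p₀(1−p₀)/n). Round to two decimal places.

p̂ = 281/333 ≈ 0.8438.
Standard error under H₀: √(0.818×0.182/333) = 0.0211.
z = (0.8438 − 0.818)/0.0211 = 0.0258/0.0211 = 1.22.
p-value = 2·P(Z > 1.222) ≈ 0.2216, so at α = 0.05 we fail to reject H₀.

z = 1.22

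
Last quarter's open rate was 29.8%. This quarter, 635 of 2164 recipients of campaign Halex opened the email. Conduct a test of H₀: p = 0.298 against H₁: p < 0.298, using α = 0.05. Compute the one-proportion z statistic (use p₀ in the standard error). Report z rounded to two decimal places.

p̂ = 635/2164 = 0.29344.
SE = √(p₀(1−p₀)/n) = √(0.2092/2164) = 0.00983.
z = (0.29344 − 0.298)/0.00983 = -0.00456/0.00983 = -0.46.
p-value = P(Z < -0.464) ≈ 0.3213. With α = 0.05, fail to reject H₀.

z = -0.46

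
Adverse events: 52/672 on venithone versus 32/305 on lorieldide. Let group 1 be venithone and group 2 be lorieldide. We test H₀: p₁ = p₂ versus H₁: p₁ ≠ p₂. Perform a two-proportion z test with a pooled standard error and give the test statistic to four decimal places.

z = -1.4228

p̂₁ = 52/672 = 0.0773810, p̂₂ = 32/305 = 0.1049180.
Pooled p̂ = (52+32)/(672+305) = 84/977 = 0.0859775.
SE = √(0.0785854 × 0.00476678) = 0.0193546.
z = (0.0773810 − 0.1049180)/0.0193546 = -0.0275370/0.0193546 = -1.4228.
p-value = 2·P(Z > 1.423) ≈ 0.1548.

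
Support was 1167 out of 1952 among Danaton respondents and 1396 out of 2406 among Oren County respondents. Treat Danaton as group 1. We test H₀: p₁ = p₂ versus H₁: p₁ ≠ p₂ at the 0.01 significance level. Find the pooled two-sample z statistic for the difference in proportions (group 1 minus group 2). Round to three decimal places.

z = 1.176

p̂₁ = 1167/1952 = 0.59785, p̂₂ = 1396/2406 = 0.58022.
Pooled p̂ = (1167+1396)/(1952+2406) = 2563/4358 = 0.58811.
SE = √(0.242236 × 0.000927923) = 0.01499.
z = (0.59785 − 0.58022)/0.01499 = 0.01763/0.01499 = 1.176.
Two-sided p-value ≈ 2·Φ(−1.176) = 0.2396. With α = 0.01, fail to reject H₀.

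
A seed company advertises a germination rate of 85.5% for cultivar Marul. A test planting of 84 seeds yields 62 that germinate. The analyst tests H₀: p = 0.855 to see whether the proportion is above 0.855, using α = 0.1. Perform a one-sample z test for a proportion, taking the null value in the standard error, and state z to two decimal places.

p̂ = 62/84 ≈ 0.7381.
SE = √(p₀(1−p₀)/n) = √(0.12398/84) = 0.0384.
z = (0.7381 − 0.855)/0.0384 = -0.1169/0.0384 = -3.04.
p-value = P(Z > -3.043) ≈ 0.9988; since p > α = 0.1, fail to reject H₀.

z = -3.04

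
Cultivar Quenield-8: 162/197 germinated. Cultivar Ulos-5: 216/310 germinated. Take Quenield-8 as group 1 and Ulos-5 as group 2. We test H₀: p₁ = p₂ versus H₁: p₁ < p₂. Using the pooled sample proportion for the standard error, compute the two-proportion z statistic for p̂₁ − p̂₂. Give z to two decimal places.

p̂₁ = 162/197 = 0.8223, p̂₂ = 216/310 = 0.6968.
Pooled p̂ = (162+216)/(197+310) = 378/507 = 0.7456.
SE = √(0.189699 × 0.00830195) = 0.0397.
z = (0.8223 − 0.6968)/0.0397 = 0.1255/0.0397 = 3.16.

z = 3.16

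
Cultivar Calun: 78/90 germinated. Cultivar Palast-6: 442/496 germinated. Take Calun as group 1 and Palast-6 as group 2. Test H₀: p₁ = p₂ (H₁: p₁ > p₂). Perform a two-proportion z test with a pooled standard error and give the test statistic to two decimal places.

p̂₁ = 78/90 ≈ 0.86667, p̂₂ = 442/496 ≈ 0.89113.
Pooled p̂ = (78+442)/(90+496) = 520/586 = 0.88737.
SE = √(p̂(1−p̂)(1/n₁+1/n₂)) = √(0.88737·0.11263·0.0131272) = √(0.00131197) = 0.03622.
z = (0.86667 − 0.89113)/0.03622 = -0.02446/0.03622 = -0.68.
p-value = P(Z > -0.675) ≈ 0.7503.

z = -0.68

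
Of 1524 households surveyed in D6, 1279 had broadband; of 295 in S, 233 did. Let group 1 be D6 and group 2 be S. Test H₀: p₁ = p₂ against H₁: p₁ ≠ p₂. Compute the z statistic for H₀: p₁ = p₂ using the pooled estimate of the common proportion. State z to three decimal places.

z = 2.074

p̂₁ = 1279/1524 ≈ 0.83924, p̂₂ = 233/295 ≈ 0.78983.
Pooled p̂ = (1279+233)/(1524+295) = 1512/1819 = 0.83123.
SE = √(0.140289 × 0.004046) = 0.02382.
z = (0.83924 − 0.78983)/0.02382 = 0.04941/0.02382 = 2.074.
Two-sided p-value ≈ 2·Φ(−2.074) = 0.0381.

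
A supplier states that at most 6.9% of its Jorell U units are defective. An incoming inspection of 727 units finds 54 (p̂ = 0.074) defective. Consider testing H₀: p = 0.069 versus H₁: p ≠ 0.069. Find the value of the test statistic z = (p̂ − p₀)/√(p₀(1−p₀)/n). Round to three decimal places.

z = 0.561

p̂ = 54/727 ≈ 0.074278.
SE = √(p₀(1−p₀)/n) = √(0.064239/727) = 0.009400.
z = (0.074278 − 0.069)/0.009400 = 0.005278/0.009400 = 0.561.
Two-sided p-value ≈ 2·Φ(−0.561) = 0.5745.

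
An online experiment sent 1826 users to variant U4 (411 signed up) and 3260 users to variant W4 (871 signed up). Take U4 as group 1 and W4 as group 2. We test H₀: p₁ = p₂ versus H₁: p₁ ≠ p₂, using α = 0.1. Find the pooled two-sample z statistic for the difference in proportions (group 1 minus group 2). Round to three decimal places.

z = -3.317

p̂₁ = 411/1826 ≈ 0.225082, p̂₂ = 871/3260 ≈ 0.267178.
Pooled p̂ = (411+871)/(1826+3260) = 1282/5086 = 0.252064.
SE = √(p̂(1−p̂)(1/n₁+1/n₂)) = √(0.252064·0.747936·0.000854394) = √(0.000161077) = 0.012692.
z = (0.225082 − 0.267178)/0.012692 = -0.042096/0.012692 = -3.317.
p-value = 2·P(Z > 3.317) ≈ 0.0009; since p < α = 0.1, reject H₀.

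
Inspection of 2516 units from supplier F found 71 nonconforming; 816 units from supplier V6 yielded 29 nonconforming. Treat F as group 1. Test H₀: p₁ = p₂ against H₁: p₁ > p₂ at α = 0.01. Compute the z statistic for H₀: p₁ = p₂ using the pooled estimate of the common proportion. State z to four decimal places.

p̂₁ = 71/2516 ≈ 0.028219, p̂₂ = 29/816 ≈ 0.035539.
Pooled p̂ = (71+29)/(2516+816) = 100/3332 = 0.030012.
SE = √(p̂(1−p̂)(1/n₁+1/n₂)) = √(0.030012·0.969988·0.00162295) = √(4.72461e-05) = 0.006874.
z = (0.028219 − 0.035539)/0.006874 = -0.007320/0.006874 = -1.0649.
p-value = P(Z > -1.065) ≈ 0.8565, so at α = 0.01 we fail to reject H₀.

z = -1.0649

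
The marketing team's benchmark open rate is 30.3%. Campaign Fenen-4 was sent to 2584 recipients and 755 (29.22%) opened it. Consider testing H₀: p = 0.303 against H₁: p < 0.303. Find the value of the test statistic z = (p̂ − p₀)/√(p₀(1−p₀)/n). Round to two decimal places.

z = -1.20

p̂ = 755/2584 = 0.2922.
SE = √(p₀(1−p₀)/n) = √(0.21119/2584) = 0.0090.
z = (0.2922 − 0.303)/0.0090 = -0.0108/0.0090 = -1.20.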